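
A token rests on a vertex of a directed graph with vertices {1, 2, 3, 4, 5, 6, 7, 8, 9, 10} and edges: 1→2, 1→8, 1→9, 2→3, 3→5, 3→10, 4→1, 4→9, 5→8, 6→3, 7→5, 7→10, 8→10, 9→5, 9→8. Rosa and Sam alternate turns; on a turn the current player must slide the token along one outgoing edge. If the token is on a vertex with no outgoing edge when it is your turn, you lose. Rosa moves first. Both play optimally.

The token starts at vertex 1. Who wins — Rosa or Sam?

Positions with no move are L. A position that does have a move is losing for the player to move precisely when every available move leads to a winning position for the opponent. Fill in the labels:
Every edge goes from a vertex to one that appears earlier in the order 10, 8, 5, 3, 6, 7, 9, 2, 1, 4, so processing vertices in that order labels each vertex after all of its successors.
10: no outgoing edge → L
8: reaches L-position 10 → W
5: only reaches 8(W), which is W → L
3: reaches L-position 5 → W
6: only reaches 3(W), which is W → L
7: reaches L-position 5 → W
9: reaches L-position 5 → W
2: only reaches 3(W), which is W → L
1: reaches L-position 2 → W
4: only reaches 1(W), 9(W), all W → L
The starting position 1 is W: Rosa should move to 2, handing over an L position.

Rosa wins.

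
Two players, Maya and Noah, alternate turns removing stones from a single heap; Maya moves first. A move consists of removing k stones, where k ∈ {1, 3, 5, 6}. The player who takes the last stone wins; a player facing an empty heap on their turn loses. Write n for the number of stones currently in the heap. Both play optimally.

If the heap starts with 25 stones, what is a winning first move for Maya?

Build the W/L table. Terminal = L. A non-terminal position is W if it has a move to some L; otherwise it is L.
n=0: no move → L
n=1: reaches L-position 0 → W
n=2: only reaches 1(W), which is W → L
n=3: reaches L-position 2 → W
n=4: only reaches 3(W), 1(W), all W → L
n=5: reaches L-position 4 → W
n=6: reaches L-position 0 → W
n=7: reaches L-position 4 → W
n=8: reaches L-position 2 → W
n=9: reaches L-position 4 → W
n=10: reaches L-position 4 → W
n=11: only reaches 10(W), 8(W), 6(W), 5(W), all W → L
n=12: reaches L-position 11 → W
n=13: only reaches 12(W), 10(W), 8(W), 7(W), all W → L
n=14: reaches L-position 13 → W
n=15: only reaches 14(W), 12(W), 10(W), 9(W), all W → L
n=16: reaches L-position 15 → W
n=17: reaches L-position 11 → W
n=18: reaches L-position 15 → W
n=19: reaches L-position 13 → W
n=20: reaches L-position 15 → W
n=21: reaches L-position 15 → W
n=22: only reaches 21(W), 19(W), 17(W), 16(W), all W → L
n=23: reaches L-position 22 → W
n=24: only reaches 23(W), 21(W), 19(W), 18(W), all W → L
n=25: reaches L-position 24 → W
From 25, the L positions reachable in one move are: 24, 22. Any move reaching one of these is winning.

Remove 1, leaving 24.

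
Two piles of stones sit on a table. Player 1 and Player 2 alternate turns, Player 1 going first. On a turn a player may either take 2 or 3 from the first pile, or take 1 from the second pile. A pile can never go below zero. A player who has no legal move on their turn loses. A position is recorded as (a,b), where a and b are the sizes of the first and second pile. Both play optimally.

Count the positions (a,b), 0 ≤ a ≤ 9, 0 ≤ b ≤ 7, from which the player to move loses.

Label each position W (a win for the player to move) or L (a loss). A position with no legal move is L; any other position is W exactly when some move reaches an L, and L when every move reaches a W.
Every move lowers a or b (never raises either), so fill the grid row by row in increasing a, and left to right within a row: each cell's successors are then already labelled.
      b=0  b=1  b=2  b=3  b=4  b=5  b=6  b=7
a=0:    L    W    L    W    L    W    L    W
a=1:    L    W    L    W    L    W    L    W
a=2:    W    L    W    L    W    L    W    L
a=3:    W    L    W    L    W    L    W    L
a=4:    W    W    W    W    W    W    W    W
a=5:    L    W    L    W    L    W    L    W
a=6:    L    W    L    W    L    W    L    W
a=7:    W    L    W    L    W    L    W    L
a=8:    W    L    W    L    W    L    W    L
a=9:    W    W    W    W    W    W    W    W
Cells with no legal move (terminal, hence L): (0,0), (1,0).
The remaining L cells, each justified by listing all of its moves:
(0,2): →(0,1)(W) only, which is W, so L
(0,4): →(0,3)(W) only, which is W, so L
(0,6): →(0,5)(W) only, which is W, so L
(1,2): →(1,1)(W) only, which is W, so L
(1,4): →(1,3)(W) only, which is W, so L
(1,6): →(1,5)(W) only, which is W, so L
(2,1): →(0,1)(W), (2,0)(W) — all W, so L
(2,3): →(0,3)(W), (2,2)(W) — all W, so L
(2,5): →(0,5)(W), (2,4)(W) — all W, so L
(2,7): →(0,7)(W), (2,6)(W) — all W, so L
(3,1): →(1,1)(W), (0,1)(W), (3,0)(W) — all W, so L
(3,3): →(1,3)(W), (0,3)(W), (3,2)(W) — all W, so L
(3,5): →(1,5)(W), (0,5)(W), (3,4)(W) — all W, so L
(3,7): →(1,7)(W), (0,7)(W), (3,6)(W) — all W, so L
(5,0): →(3,0)(W), (2,0)(W) — all W, so L
(5,2): →(3,2)(W), (2,2)(W), (5,1)(W) — all W, so L
(5,4): →(3,4)(W), (2,4)(W), (5,3)(W) — all W, so L
(5,6): →(3,6)(W), (2,6)(W), (5,5)(W) — all W, so L
(6,0): →(4,0)(W), (3,0)(W) — all W, so L
(6,2): →(4,2)(W), (3,2)(W), (6,1)(W) — all W, so L
(6,4): →(4,4)(W), (3,4)(W), (6,3)(W) — all W, so L
(6,6): →(4,6)(W), (3,6)(W), (6,5)(W) — all W, so L
(7,1): →(5,1)(W), (4,1)(W), (7,0)(W) — all W, so L
(7,3): →(5,3)(W), (4,3)(W), (7,2)(W) — all W, so L
(7,5): →(5,5)(W), (4,5)(W), (7,4)(W) — all W, so L
(7,7): →(5,7)(W), (4,7)(W), (7,6)(W) — all W, so L
(8,1): →(6,1)(W), (5,1)(W), (8,0)(W) — all W, so L
(8,3): →(6,3)(W), (5,3)(W), (8,2)(W) — all W, so L
(8,5): →(6,5)(W), (5,5)(W), (8,4)(W) — all W, so L
(8,7): →(6,7)(W), (5,7)(W), (8,6)(W) — all W, so L
Every other cell has at least one move into one of the L cells above, so it is W.
L cells per row: a=0: 4, a=1: 4, a=2: 4, a=3: 4, a=4: 0, a=5: 4, a=6: 4, a=7: 4, a=8: 4, a=9: 0; total 32.

32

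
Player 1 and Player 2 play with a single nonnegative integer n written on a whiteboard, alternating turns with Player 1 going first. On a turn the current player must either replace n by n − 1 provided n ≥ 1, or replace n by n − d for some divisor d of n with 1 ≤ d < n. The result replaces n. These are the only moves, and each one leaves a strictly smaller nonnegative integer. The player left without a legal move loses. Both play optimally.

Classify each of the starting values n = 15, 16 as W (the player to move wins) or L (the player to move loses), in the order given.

Build the W/L table. Terminal = L. A non-terminal position is W if it has a move to some L; otherwise it is L.
n=0: no move → L
n=1: W (go to 0, an L position)
n=2: L (sole option 1(W) is W)
n=3: W (go to 2, an L position)
n=4: W (go to 2, an L position)
n=5: L (sole option 4(W) is W)
n=6: W (go to 5, an L position)
n=7: L (sole option 6(W) is W)
n=8: W (go to 7, an L position)
n=9: L (options 6(W), 8(W) are all W)
n=10: W (go to 5, an L position)
n=11: L (sole option 10(W) is W)
n=12: W (go to 9, an L position)
n=13: L (sole option 12(W) is W)
n=14: W (go to 7, an L position)
n=15: L (options 10(W), 12(W), 14(W) are all W)
n=16: W (go to 15, an L position)

15: L, 16: W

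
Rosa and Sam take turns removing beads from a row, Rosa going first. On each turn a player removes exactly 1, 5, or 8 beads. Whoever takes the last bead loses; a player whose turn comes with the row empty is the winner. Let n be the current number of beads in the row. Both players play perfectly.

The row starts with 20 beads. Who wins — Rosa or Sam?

Use the standard recursion: the mover wins at a terminal position; elsewhere, the mover wins exactly when some move hands the opponent an L position.
n=0: no move; the opponent has just taken the last bead and therefore loses → W
n=1: L (sole option 0(W) is W)
n=2: W (go to 1, an L position)
n=3: L (sole option 2(W) is W)
n=4: W (go to 3, an L position)
n=5: L (options 4(W), 0(W) are all W)
n=6: W (go to 5, an L position)
n=7: L (options 6(W), 2(W) are all W)
n=8: W (go to 7, an L position)
n=9: W (go to 1, an L position)
n=10: W (go to 5, an L position)
n=11: W (go to 3, an L position)
n=12: W (go to 7, an L position)
n=13: W (go to 5, an L position)
n=14: L (options 13(W), 9(W), 6(W) are all W)
n=15: W (go to 14, an L position)
n=16: L (options 15(W), 11(W), 8(W) are all W)
n=17: W (go to 16, an L position)
n=18: L (options 17(W), 13(W), 10(W) are all W)
n=19: W (go to 18, an L position)
n=20: L (options 19(W), 15(W), 12(W) are all W)
The starting position 20 is L: whatever Rosa does, the opponent receives a W position.

Sam wins.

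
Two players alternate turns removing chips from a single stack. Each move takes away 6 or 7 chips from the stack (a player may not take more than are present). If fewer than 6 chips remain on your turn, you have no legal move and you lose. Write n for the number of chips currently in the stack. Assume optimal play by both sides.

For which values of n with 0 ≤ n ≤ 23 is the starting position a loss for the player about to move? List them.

Build the W/L table. Terminal = L. A non-terminal position is W if it has a move to some L; otherwise it is L.
n=0: no move → L
n=1: no move → L
n=2: no move → L
n=3: no move → L
n=4: no move → L
n=5: no move → L
n=6: can move to 0, which is L ⇒ W
n=7: can move to 1, which is L ⇒ W
n=8: can move to 2, which is L ⇒ W
n=9: can move to 3, which is L ⇒ W
n=10: can move to 4, which is L ⇒ W
n=11: can move to 5, which is L ⇒ W
n=12: can move to 5, which is L ⇒ W
n=13: moves to 7(W), 6(W); every one is W ⇒ L
n=14: moves to 8(W), 7(W); every one is W ⇒ L
n=15: moves to 9(W), 8(W); every one is W ⇒ L
n=16: moves to 10(W), 9(W); every one is W ⇒ L
n=17: moves to 11(W), 10(W); every one is W ⇒ L
n=18: moves to 12(W), 11(W); every one is W ⇒ L
n=19: can move to 13, which is L ⇒ W
n=20: can move to 14, which is L ⇒ W
n=21: can move to 15, which is L ⇒ W
n=22: can move to 16, which is L ⇒ W
n=23: can move to 17, which is L ⇒ W
The losing starting values of n are exactly the entries labelled L in this table (12 of them).

0, 1, 2, 3, 4, 5, 13, 14, 15, 16, 17, 18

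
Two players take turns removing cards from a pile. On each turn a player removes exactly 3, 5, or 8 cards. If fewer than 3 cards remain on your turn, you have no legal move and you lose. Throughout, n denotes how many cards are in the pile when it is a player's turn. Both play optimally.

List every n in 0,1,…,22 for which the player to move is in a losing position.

0, 1, 2, 11, 12, 13, 22

Label each position W (a win for the player to move) or L (a loss). A position with no legal move is L; any other position is W exactly when some move reaches an L, and L when every move reaches a W.
n=0: no move → L
n=1: no move → L
n=2: no move → L
n=3: can move to 0, which is L ⇒ W
n=4: can move to 1, which is L ⇒ W
n=5: can move to 2, which is L ⇒ W
n=6: can move to 1, which is L ⇒ W
n=7: can move to 2, which is L ⇒ W
n=8: can move to 0, which is L ⇒ W
n=9: can move to 1, which is L ⇒ W
n=10: can move to 2, which is L ⇒ W
n=11: moves to 8(W), 6(W), 3(W); every one is W ⇒ L
n=12: moves to 9(W), 7(W), 4(W); every one is W ⇒ L
n=13: moves to 10(W), 8(W), 5(W); every one is W ⇒ L
n=14: can move to 11, which is L ⇒ W
n=15: can move to 12, which is L ⇒ W
n=16: can move to 13, which is L ⇒ W
n=17: can move to 12, which is L ⇒ W
n=18: can move to 13, which is L ⇒ W
n=19: can move to 11, which is L ⇒ W
n=20: can move to 12, which is L ⇒ W
n=21: can move to 13, which is L ⇒ W
n=22: moves to 19(W), 17(W), 14(W); every one is W ⇒ L
Reading off the rows marked L gives the requested list; there are 7 such values of n.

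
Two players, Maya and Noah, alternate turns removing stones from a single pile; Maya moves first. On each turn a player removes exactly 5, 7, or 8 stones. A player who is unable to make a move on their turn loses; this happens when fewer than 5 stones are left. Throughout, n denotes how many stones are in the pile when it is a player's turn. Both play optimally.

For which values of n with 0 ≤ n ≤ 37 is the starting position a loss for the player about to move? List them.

Compute win/loss labels from the base case upward. A position with no move is L. Any other position is W if it can reach an L in one move, else L.
n=0: no move → L
n=1: no move → L
n=2: no move → L
n=3: no move → L
n=4: no move → L
n=5: can move to 0, which is L ⇒ W
n=6: can move to 1, which is L ⇒ W
n=7: can move to 2, which is L ⇒ W
n=8: can move to 3, which is L ⇒ W
n=9: can move to 4, which is L ⇒ W
n=10: can move to 3, which is L ⇒ W
n=11: can move to 4, which is L ⇒ W
n=12: can move to 4, which is L ⇒ W
n=13: moves to 8(W), 6(W), 5(W); every one is W ⇒ L
n=14: moves to 9(W), 7(W), 6(W); every one is W ⇒ L
n=15: moves to 10(W), 8(W), 7(W); every one is W ⇒ L
n=16: moves to 11(W), 9(W), 8(W); every one is W ⇒ L
n=17: moves to 12(W), 10(W), 9(W); every one is W ⇒ L
n=18: can move to 13, which is L ⇒ W
n=19: can move to 14, which is L ⇒ W
n=20: can move to 15, which is L ⇒ W
n=21: can move to 16, which is L ⇒ W
n=22: can move to 17, which is L ⇒ W
n=23: can move to 16, which is L ⇒ W
n=24: can move to 17, which is L ⇒ W
n=25: can move to 17, which is L ⇒ W
n=26: moves to 21(W), 19(W), 18(W); every one is W ⇒ L
n=27: moves to 22(W), 20(W), 19(W); every one is W ⇒ L
n=28: moves to 23(W), 21(W), 20(W); every one is W ⇒ L
n=29: moves to 24(W), 22(W), 21(W); every one is W ⇒ L
n=30: moves to 25(W), 23(W), 22(W); every one is W ⇒ L
n=31: can move to 26, which is L ⇒ W
n=32: can move to 27, which is L ⇒ W
n=33: can move to 28, which is L ⇒ W
n=34: can move to 29, which is L ⇒ W
n=35: can move to 30, which is L ⇒ W
n=36: can move to 29, which is L ⇒ W
n=37: can move to 30, which is L ⇒ W
The losing starting values of n are exactly the entries labelled L in this table (15 of them).

0, 1, 2, 3, 4, 13, 14, 15, 16, 17, 26, 27, 28, 29, 30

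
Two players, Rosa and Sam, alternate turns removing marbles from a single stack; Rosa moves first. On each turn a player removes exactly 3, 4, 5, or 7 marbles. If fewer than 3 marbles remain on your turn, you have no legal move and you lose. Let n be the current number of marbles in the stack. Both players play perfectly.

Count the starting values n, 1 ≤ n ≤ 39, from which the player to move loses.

Use the standard recursion: the mover loses at a terminal position; elsewhere, the mover wins exactly when some move hands the opponent an L position.
n=0: no move → L
n=1: no move → L
n=2: no move → L
n=3: reaches L-position 0 → W
n=4: reaches L-position 1 → W
n=5: reaches L-position 2 → W
n=6: reaches L-position 2 → W
n=7: reaches L-position 2 → W
n=8: reaches L-position 1 → W
n=9: reaches L-position 2 → W
n=10: only reaches 7(W), 6(W), 5(W), 3(W), all W → L
n=11: only reaches 8(W), 7(W), 6(W), 4(W), all W → L
n=12: only reaches 9(W), 8(W), 7(W), 5(W), all W → L
n=13: reaches L-position 10 → W
n=14: reaches L-position 11 → W
n=15: reaches L-position 12 → W
n=16: reaches L-position 12 → W
n=17: reaches L-position 12 → W
n=18: reaches L-position 11 → W
n=19: reaches L-position 12 → W
n=20: only reaches 17(W), 16(W), 15(W), 13(W), all W → L
n=21: only reaches 18(W), 17(W), 16(W), 14(W), all W → L
n=22: only reaches 19(W), 18(W), 17(W), 15(W), all W → L
n=23: reaches L-position 20 → W
n=24: reaches L-position 21 → W
n=25: reaches L-position 22 → W
n=26: reaches L-position 22 → W
n=27: reaches L-position 22 → W
n=28: reaches L-position 21 → W
n=29: reaches L-position 22 → W
n=30: only reaches 27(W), 26(W), 25(W), 23(W), all W → L
n=31: only reaches 28(W), 27(W), 26(W), 24(W), all W → L
n=32: only reaches 29(W), 28(W), 27(W), 25(W), all W → L
n=33: reaches L-position 30 → W
n=34: reaches L-position 31 → W
n=35: reaches L-position 32 → W
n=36: reaches L-position 32 → W
n=37: reaches L-position 32 → W
n=38: reaches L-position 31 → W
n=39: reaches L-position 32 → W
L entries with 1 ≤ n ≤ 39 (n=0 is outside the asked range and is not counted): n = 1, 2, 10, 11, 12, 20, 21, 22, 30, 31, 32; that makes 11.

11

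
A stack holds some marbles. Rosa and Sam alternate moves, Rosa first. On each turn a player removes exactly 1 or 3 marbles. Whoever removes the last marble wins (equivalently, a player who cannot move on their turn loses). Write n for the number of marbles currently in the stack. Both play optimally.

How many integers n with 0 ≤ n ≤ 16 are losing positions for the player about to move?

Classify positions by backward induction: terminal positions (no move available) are L. From any other position, the mover wins iff some move reaches an L.
n=0: no move → L
n=1: reaches L-position 0 → W
n=2: only reaches 1(W), which is W → L
n=3: reaches L-position 2 → W
n=4: only reaches 3(W), 1(W), all W → L
n=5: reaches L-position 4 → W
n=6: only reaches 5(W), 3(W), all W → L
n=7: reaches L-position 6 → W
n=8: only reaches 7(W), 5(W), all W → L
n=9: reaches L-position 8 → W
n=10: only reaches 9(W), 7(W), all W → L
n=11: reaches L-position 10 → W
n=12: only reaches 11(W), 9(W), all W → L
n=13: reaches L-position 12 → W
n=14: only reaches 13(W), 11(W), all W → L
n=15: reaches L-position 14 → W
n=16: only reaches 15(W), 13(W), all W → L
L entries with 0 ≤ n ≤ 16: n = 0, 2, 4, 6, 8, 10, 12, 14, 16; that makes 9.

9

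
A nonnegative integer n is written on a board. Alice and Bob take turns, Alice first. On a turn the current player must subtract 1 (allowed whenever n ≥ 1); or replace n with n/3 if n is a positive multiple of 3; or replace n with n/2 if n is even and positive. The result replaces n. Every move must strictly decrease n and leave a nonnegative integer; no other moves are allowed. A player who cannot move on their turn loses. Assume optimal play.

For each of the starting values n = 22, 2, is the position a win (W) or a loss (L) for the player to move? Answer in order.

22: W, 2: L

Compute win/loss labels from the base case upward. A position with no move is L. Any other position is W if it can reach an L in one move, else L.
n=0: no move → L
n=1: can move to 0, which is L ⇒ W
n=2: the only move is to 1(W), a W ⇒ L
n=3: can move to 2, which is L ⇒ W
n=4: can move to 2, which is L ⇒ W
n=5: the only move is to 4(W), a W ⇒ L
n=6: can move to 2, which is L ⇒ W
n=7: the only move is to 6(W), a W ⇒ L
n=8: can move to 7, which is L ⇒ W
n=9: moves to 3(W), 8(W); every one is W ⇒ L
n=10: can move to 5, which is L ⇒ W
n=11: the only move is to 10(W), a W ⇒ L
n=12: can move to 11, which is L ⇒ W
n=13: the only move is to 12(W), a W ⇒ L
n=14: can move to 7, which is L ⇒ W
n=15: can move to 5, which is L ⇒ W
n=16: moves to 8(W), 15(W); every one is W ⇒ L
n=17: can move to 16, which is L ⇒ W
n=18: can move to 9, which is L ⇒ W
n=19: the only move is to 18(W), a W ⇒ L
n=20: can move to 19, which is L ⇒ W
n=21: can move to 7, which is L ⇒ W
n=22: can move to 11, which is L ⇒ W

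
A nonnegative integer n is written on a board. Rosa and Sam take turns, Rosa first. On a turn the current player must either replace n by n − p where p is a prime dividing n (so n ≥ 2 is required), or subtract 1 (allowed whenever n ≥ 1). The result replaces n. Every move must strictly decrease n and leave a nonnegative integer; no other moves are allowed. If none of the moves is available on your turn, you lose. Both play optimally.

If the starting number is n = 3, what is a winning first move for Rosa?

Move to 0.

Build the W/L table. Terminal = L. A non-terminal position is W if it has a move to some L; otherwise it is L.
n=0: no move → L
n=1: can move to 0, which is L ⇒ W
n=2: can move to 0, which is L ⇒ W
n=3: can move to 0, which is L ⇒ W
From 3, the L positions reachable in one move are: 0.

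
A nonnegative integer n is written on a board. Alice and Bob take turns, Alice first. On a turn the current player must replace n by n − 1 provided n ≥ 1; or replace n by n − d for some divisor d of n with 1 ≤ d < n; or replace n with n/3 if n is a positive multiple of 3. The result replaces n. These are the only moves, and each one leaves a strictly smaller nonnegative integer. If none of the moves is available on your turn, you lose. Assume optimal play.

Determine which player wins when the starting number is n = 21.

Positions with no move are L. A position that does have a move is losing for the player to move precisely when every available move leads to a winning position for the opponent. Fill in the labels:
n=0: no move → L
n=1: can move to 0, which is L ⇒ W
n=2: the only move is to 1(W), a W ⇒ L
n=3: can move to 2, which is L ⇒ W
n=4: can move to 2, which is L ⇒ W
n=5: the only move is to 4(W), a W ⇒ L
n=6: can move to 2, which is L ⇒ W
n=7: the only move is to 6(W), a W ⇒ L
n=8: can move to 7, which is L ⇒ W
n=9: moves to 3(W), 6(W), 8(W); every one is W ⇒ L
n=10: can move to 5, which is L ⇒ W
n=11: the only move is to 10(W), a W ⇒ L
n=12: can move to 9, which is L ⇒ W
n=13: the only move is to 12(W), a W ⇒ L
n=14: can move to 7, which is L ⇒ W
n=15: can move to 5, which is L ⇒ W
n=16: moves to 8(W), 12(W), 14(W), 15(W); every one is W ⇒ L
n=17: can move to 16, which is L ⇒ W
n=18: can move to 9, which is L ⇒ W
n=19: the only move is to 18(W), a W ⇒ L
n=20: can move to 16, which is L ⇒ W
n=21: can move to 7, which is L ⇒ W
The starting position 21 is W: Alice should move to 7, handing over an L position.

Alice wins.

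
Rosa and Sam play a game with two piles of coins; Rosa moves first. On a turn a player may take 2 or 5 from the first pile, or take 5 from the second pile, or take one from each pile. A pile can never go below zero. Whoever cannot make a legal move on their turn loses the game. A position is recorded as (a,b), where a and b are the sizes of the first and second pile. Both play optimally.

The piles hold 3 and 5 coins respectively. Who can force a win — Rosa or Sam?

Work bottom-up. With no move the player to move loses. Otherwise the position is W if at least one move leads to an L position for the opponent, and L if every move leads to a W.
No move ever increases a pile, so every position that can arise here has a ≤ 3 and b ≤ 5; it is enough to label the cells with 0 ≤ a ≤ 3 and 0 ≤ b ≤ 5.
Every move lowers a or b (never raises either), so fill the grid row by row in increasing a, and left to right within a row: each cell's successors are then already labelled.
      b=0  b=1  b=2  b=3  b=4  b=5
a=0:    L    L    L    L    L    W
a=1:    L    W    W    W    W    W
a=2:    W    W    W    W    W    L
a=3:    W    L    L    L    L    L
Cells with no legal move (terminal, hence L): (0,0), (0,1), (0,2), (0,3), (0,4), (1,0).
The remaining L cells, each justified by listing all of its moves:
(2,5): moves to (0,5)(W), (2,0)(W), (1,4)(W); every one is W ⇒ L
(3,1): moves to (1,1)(W), (2,0)(W); every one is W ⇒ L
(3,2): moves to (1,2)(W), (2,1)(W); every one is W ⇒ L
(3,3): moves to (1,3)(W), (2,2)(W); every one is W ⇒ L
(3,4): moves to (1,4)(W), (2,3)(W); every one is W ⇒ L
(3,5): moves to (1,5)(W), (3,0)(W), (2,4)(W); every one is W ⇒ L
Every other cell has at least one move into one of the L cells above, so it is W.
The starting position (3,5) is L: whatever Rosa does, the opponent receives a W position.

Sam wins.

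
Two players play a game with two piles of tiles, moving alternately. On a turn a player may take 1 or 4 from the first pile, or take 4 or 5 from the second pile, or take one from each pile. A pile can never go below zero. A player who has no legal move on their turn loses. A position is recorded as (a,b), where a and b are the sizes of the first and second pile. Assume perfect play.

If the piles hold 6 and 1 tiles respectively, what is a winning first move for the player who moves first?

Work bottom-up. With no move the player to move loses. Otherwise the position is W if at least one move leads to an L position for the opponent, and L if every move leads to a W.
No move ever increases a pile, so every position that can arise here has a ≤ 6 and b ≤ 1; it is enough to label the cells with 0 ≤ a ≤ 6 and 0 ≤ b ≤ 1.
Every move lowers a or b (never raises either), so fill the grid row by row in increasing a, and left to right within a row: each cell's successors are then already labelled.
      b=0  b=1
a=0:    L    L
a=1:    W    W
a=2:    L    L
a=3:    W    W
a=4:    W    W
a=5:    L    L
a=6:    W    W
Cells with no legal move (terminal, hence L): (0,0), (0,1).
The remaining L cells, each justified by listing all of its moves:
(2,0): the only move is to (1,0)(W), a W ⇒ L
(2,1): moves to (1,1)(W), (1,0)(W); every one is W ⇒ L
(5,0): moves to (4,0)(W), (1,0)(W); every one is W ⇒ L
(5,1): moves to (4,1)(W), (1,1)(W), (4,0)(W); every one is W ⇒ L
Every other cell has at least one move into one of the L cells above, so it is W.
From (6,1), the L positions reachable in one move are: (5,1), (2,1), (5,0). Any move reaching one of these is winning.

Move to (5,1).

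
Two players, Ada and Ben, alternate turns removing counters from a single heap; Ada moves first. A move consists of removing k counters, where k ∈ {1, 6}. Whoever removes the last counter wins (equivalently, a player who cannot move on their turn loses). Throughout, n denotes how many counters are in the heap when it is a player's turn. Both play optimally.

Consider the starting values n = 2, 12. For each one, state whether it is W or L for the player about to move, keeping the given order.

2: L, 12: W

Positions with no move are L. A position that does have a move is losing for the player to move precisely when every available move leads to a winning position for the opponent. Fill in the labels:
n=0: no move → L
n=1: reaches L-position 0 → W
n=2: only reaches 1(W), which is W → L
n=3: reaches L-position 2 → W
n=4: only reaches 3(W), which is W → L
n=5: reaches L-position 4 → W
n=6: reaches L-position 0 → W
n=7: only reaches 6(W), 1(W), all W → L
n=8: reaches L-position 7 → W
n=9: only reaches 8(W), 3(W), all W → L
n=10: reaches L-position 9 → W
n=11: only reaches 10(W), 5(W), all W → L
n=12: reaches L-position 11 → W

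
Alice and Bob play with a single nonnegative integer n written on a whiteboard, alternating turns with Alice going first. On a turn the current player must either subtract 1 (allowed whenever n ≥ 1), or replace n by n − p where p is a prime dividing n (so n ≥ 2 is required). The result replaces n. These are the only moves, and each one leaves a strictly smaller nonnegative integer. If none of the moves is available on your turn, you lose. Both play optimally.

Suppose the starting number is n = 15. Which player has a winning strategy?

Alice wins.

Label each position W (a win for the player to move) or L (a loss). A position with no legal move is L; any other position is W exactly when some move reaches an L, and L when every move reaches a W.
n=0: no move → L
n=1: W (go to 0, an L position)
n=2: W (go to 0, an L position)
n=3: W (go to 0, an L position)
n=4: L (options 2(W), 3(W) are all W)
n=5: W (go to 0, an L position)
n=6: W (go to 4, an L position)
n=7: W (go to 0, an L position)
n=8: L (options 6(W), 7(W) are all W)
n=9: W (go to 8, an L position)
n=10: W (go to 8, an L position)
n=11: W (go to 0, an L position)
n=12: L (options 9(W), 10(W), 11(W) are all W)
n=13: W (go to 0, an L position)
n=14: W (go to 12, an L position)
n=15: W (go to 12, an L position)
From 15 Alice can move to 12, reaching an L position.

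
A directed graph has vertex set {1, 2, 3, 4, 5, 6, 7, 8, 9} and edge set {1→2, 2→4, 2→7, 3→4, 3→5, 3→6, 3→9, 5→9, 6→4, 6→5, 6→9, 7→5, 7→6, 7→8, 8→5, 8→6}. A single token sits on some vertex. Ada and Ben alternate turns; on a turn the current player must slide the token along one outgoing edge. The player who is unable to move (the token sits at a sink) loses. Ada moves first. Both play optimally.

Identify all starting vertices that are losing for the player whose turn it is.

1, 4, 8, 9

Build the W/L table. Terminal = L. A non-terminal position is W if it has a move to some L; otherwise it is L.
Every edge goes from a vertex to one that appears earlier in the order 9, 4, 5, 6, 8, 7, 2, 3, 1, so processing vertices in that order labels each vertex after all of its successors.
9: no outgoing edge → L
4: no outgoing edge → L
5: W (go to 9, an L position)
6: W (go to 4, an L position)
8: L (options 6(W), 5(W) are all W)
7: W (go to 8, an L position)
2: W (go to 4, an L position)
3: W (go to 4, an L position)
1: L (sole option 2(W) is W)
Reading off the rows marked L gives the requested list; there are 4 such vertices.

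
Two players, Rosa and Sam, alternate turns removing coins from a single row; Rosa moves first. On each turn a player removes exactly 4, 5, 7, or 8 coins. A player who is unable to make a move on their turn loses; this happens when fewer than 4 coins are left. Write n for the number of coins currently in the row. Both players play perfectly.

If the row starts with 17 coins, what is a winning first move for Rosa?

Remove 4, leaving 13.

Compute win/loss labels from the base case upward. A position with no move is L. Any other position is W if it can reach an L in one move, else L.
n=0: no move → L
n=1: no move → L
n=2: no move → L
n=3: no move → L
n=4: →0(L), so W
n=5: →1(L), so W
n=6: →2(L), so W
n=7: →3(L), so W
n=8: →3(L), so W
n=9: →2(L), so W
n=10: →3(L), so W
n=11: →3(L), so W
n=12: →8(W), 7(W), 5(W), 4(W) — all W, so L
n=13: →9(W), 8(W), 6(W), 5(W) — all W, so L
n=14: →10(W), 9(W), 7(W), 6(W) — all W, so L
n=15: →11(W), 10(W), 8(W), 7(W) — all W, so L
n=16: →12(L), so W
n=17: →13(L), so W
From 17, the L positions reachable in one move are: 13, 12. Any move reaching one of these is winning.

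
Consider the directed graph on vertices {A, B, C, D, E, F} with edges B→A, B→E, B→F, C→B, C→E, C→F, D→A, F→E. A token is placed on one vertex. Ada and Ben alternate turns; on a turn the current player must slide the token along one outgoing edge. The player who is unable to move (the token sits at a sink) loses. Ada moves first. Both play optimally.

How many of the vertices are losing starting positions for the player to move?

Label each position W (a win for the player to move) or L (a loss). A position with no legal move is L; any other position is W exactly when some move reaches an L, and L when every move reaches a W.
Every edge goes from a vertex to one that appears earlier in the order E, A, D, F, B, C, so processing vertices in that order labels each vertex after all of its successors.
E: no outgoing edge → L
A: no outgoing edge → L
D: can move to A, which is L ⇒ W
F: can move to E, which is L ⇒ W
B: can move to A, which is L ⇒ W
C: can move to E, which is L ⇒ W
The L vertices are A, E; that is 2 in all.

2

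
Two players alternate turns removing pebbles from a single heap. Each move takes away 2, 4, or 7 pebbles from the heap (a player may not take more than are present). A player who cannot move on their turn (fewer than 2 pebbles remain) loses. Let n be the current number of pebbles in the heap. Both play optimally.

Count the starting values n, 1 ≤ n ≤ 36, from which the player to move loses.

Positions with no move are L. A position that does have a move is losing for the player to move precisely when every available move leads to a winning position for the opponent. Fill in the labels:
n=0: no move → L
n=1: no move → L
n=2: reaches L-position 0 → W
n=3: reaches L-position 1 → W
n=4: reaches L-position 0 → W
n=5: reaches L-position 1 → W
n=6: only reaches 4(W), 2(W), all W → L
n=7: reaches L-position 0 → W
n=8: reaches L-position 6 → W
n=9: only reaches 7(W), 5(W), 2(W), all W → L
n=10: reaches L-position 6 → W
n=11: reaches L-position 9 → W
n=12: only reaches 10(W), 8(W), 5(W), all W → L
n=13: reaches L-position 9 → W
n=14: reaches L-position 12 → W
n=15: only reaches 13(W), 11(W), 8(W), all W → L
n=16: reaches L-position 12 → W
n=17: reaches L-position 15 → W
n=18: only reaches 16(W), 14(W), 11(W), all W → L
n=19: reaches L-position 15 → W
n=20: reaches L-position 18 → W
n=21: only reaches 19(W), 17(W), 14(W), all W → L
n=22: reaches L-position 18 → W
n=23: reaches L-position 21 → W
n=24: only reaches 22(W), 20(W), 17(W), all W → L
n=25: reaches L-position 21 → W
n=26: reaches L-position 24 → W
n=27: only reaches 25(W), 23(W), 20(W), all W → L
n=28: reaches L-position 24 → W
n=29: reaches L-position 27 → W
n=30: only reaches 28(W), 26(W), 23(W), all W → L
n=31: reaches L-position 27 → W
n=32: reaches L-position 30 → W
n=33: only reaches 31(W), 29(W), 26(W), all W → L
n=34: reaches L-position 30 → W
n=35: reaches L-position 33 → W
n=36: only reaches 34(W), 32(W), 29(W), all W → L
L entries with 1 ≤ n ≤ 36 (n=0 is outside the asked range and is not counted): n = 1, 6, 9, 12, 15, 18, 21, 24, 27, 30, 33, 36; that makes 12.

12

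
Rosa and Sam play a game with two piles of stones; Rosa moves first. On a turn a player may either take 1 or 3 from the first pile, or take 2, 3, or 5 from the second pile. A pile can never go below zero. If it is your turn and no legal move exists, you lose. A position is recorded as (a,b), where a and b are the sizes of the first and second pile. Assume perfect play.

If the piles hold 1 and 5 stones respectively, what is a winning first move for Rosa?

Classify positions by backward induction: terminal positions (no move available) are L. From any other position, the mover wins iff some move reaches an L.
No move ever increases a pile, so every position that can arise here has a ≤ 1 and b ≤ 5; it is enough to label the cells with 0 ≤ a ≤ 1 and 0 ≤ b ≤ 5.
Every move lowers a or b (never raises either), so fill the grid row by row in increasing a, and left to right within a row: each cell's successors are then already labelled.
      b=0  b=1  b=2  b=3  b=4  b=5
a=0:    L    L    W    W    W    W
a=1:    W    W    L    L    W    W
Cells with no legal move (terminal, hence L): (0,0), (0,1).
The remaining L cells, each justified by listing all of its moves:
(1,2): →(0,2)(W), (1,0)(W) — all W, so L
(1,3): →(0,3)(W), (1,1)(W), (1,0)(W) — all W, so L
Every other cell has at least one move into one of the L cells above, so it is W.
From (1,5), the L positions reachable in one move are: (1,3), (1,2). Any move reaching one of these is winning.

Move to (1,3).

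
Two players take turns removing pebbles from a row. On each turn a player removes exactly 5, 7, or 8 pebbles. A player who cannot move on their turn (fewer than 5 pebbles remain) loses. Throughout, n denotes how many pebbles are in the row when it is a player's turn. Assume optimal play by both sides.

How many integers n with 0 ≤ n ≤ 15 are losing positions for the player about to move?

Use the standard recursion: the mover loses at a terminal position; elsewhere, the mover wins exactly when some move hands the opponent an L position.
n=0: no move → L
n=1: no move → L
n=2: no move → L
n=3: no move → L
n=4: no move → L
n=5: W (go to 0, an L position)
n=6: W (go to 1, an L position)
n=7: W (go to 2, an L position)
n=8: W (go to 3, an L position)
n=9: W (go to 4, an L position)
n=10: W (go to 3, an L position)
n=11: W (go to 4, an L position)
n=12: W (go to 4, an L position)
n=13: L (options 8(W), 6(W), 5(W) are all W)
n=14: L (options 9(W), 7(W), 6(W) are all W)
n=15: L (options 10(W), 8(W), 7(W) are all W)
L entries with 0 ≤ n ≤ 15: n = 0, 1, 2, 3, 4, 13, 14, 15; that makes 8.

8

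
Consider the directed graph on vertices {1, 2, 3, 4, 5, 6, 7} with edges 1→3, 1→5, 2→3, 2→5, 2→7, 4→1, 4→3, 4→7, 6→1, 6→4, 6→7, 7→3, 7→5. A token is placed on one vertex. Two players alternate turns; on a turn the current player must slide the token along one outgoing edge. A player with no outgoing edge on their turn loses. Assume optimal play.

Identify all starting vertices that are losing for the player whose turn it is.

3, 5, 6

Build the W/L table. Terminal = L. A non-terminal position is W if it has a move to some L; otherwise it is L.
Every edge goes from a vertex to one that appears earlier in the order 3, 5, 1, 7, 2, 4, 6, so processing vertices in that order labels each vertex after all of its successors.
3: no outgoing edge → L
5: no outgoing edge → L
1: can move to 5, which is L ⇒ W
7: can move to 5, which is L ⇒ W
2: can move to 5, which is L ⇒ W
4: can move to 3, which is L ⇒ W
6: moves to 4(W), 7(W), 1(W); every one is W ⇒ L
The losing starting vertices are exactly the entries labelled L in this table (3 of them).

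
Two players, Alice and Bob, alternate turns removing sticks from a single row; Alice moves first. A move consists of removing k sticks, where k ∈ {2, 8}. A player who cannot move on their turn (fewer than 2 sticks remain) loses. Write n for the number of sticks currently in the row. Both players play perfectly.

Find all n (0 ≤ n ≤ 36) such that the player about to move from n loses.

0, 1, 4, 5, 10, 11, 14, 15, 20, 21, 24, 25, 30, 31, 34, 35

Build the W/L table. Terminal = L. A non-terminal position is W if it has a move to some L; otherwise it is L.
n=0: no move → L
n=1: no move → L
n=2: W (go to 0, an L position)
n=3: W (go to 1, an L position)
n=4: L (sole option 2(W) is W)
n=5: L (sole option 3(W) is W)
n=6: W (go to 4, an L position)
n=7: W (go to 5, an L position)
n=8: W (go to 0, an L position)
n=9: W (go to 1, an L position)
n=10: L (options 8(W), 2(W) are all W)
n=11: L (options 9(W), 3(W) are all W)
n=12: W (go to 10, an L position)
n=13: W (go to 11, an L position)
n=14: L (options 12(W), 6(W) are all W)
n=15: L (options 13(W), 7(W) are all W)
n=16: W (go to 14, an L position)
n=17: W (go to 15, an L position)
n=18: W (go to 10, an L position)
n=19: W (go to 11, an L position)
n=20: L (options 18(W), 12(W) are all W)
n=21: L (options 19(W), 13(W) are all W)
n=22: W (go to 20, an L position)
n=23: W (go to 21, an L position)
n=24: L (options 22(W), 16(W) are all W)
n=25: L (options 23(W), 17(W) are all W)
n=26: W (go to 24, an L position)
n=27: W (go to 25, an L position)
n=28: W (go to 20, an L position)
n=29: W (go to 21, an L position)
n=30: L (options 28(W), 22(W) are all W)
n=31: L (options 29(W), 23(W) are all W)
n=32: W (go to 30, an L position)
n=33: W (go to 31, an L position)
n=34: L (options 32(W), 26(W) are all W)
n=35: L (options 33(W), 27(W) are all W)
n=36: W (go to 34, an L position)
Reading off the rows marked L gives the requested list; there are 16 such values of n.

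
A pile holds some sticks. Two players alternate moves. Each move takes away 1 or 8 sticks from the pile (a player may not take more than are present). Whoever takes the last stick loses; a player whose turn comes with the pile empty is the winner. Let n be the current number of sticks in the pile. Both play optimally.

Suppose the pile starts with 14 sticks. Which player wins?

Use the standard recursion: the mover wins at a terminal position; elsewhere, the mover wins exactly when some move hands the opponent an L position.
n=0: no move; the opponent has just taken the last stick and therefore loses → W
n=1: L (sole option 0(W) is W)
n=2: W (go to 1, an L position)
n=3: L (sole option 2(W) is W)
n=4: W (go to 3, an L position)
n=5: L (sole option 4(W) is W)
n=6: W (go to 5, an L position)
n=7: L (sole option 6(W) is W)
n=8: W (go to 7, an L position)
n=9: W (go to 1, an L position)
n=10: L (options 9(W), 2(W) are all W)
n=11: W (go to 10, an L position)
n=12: L (options 11(W), 4(W) are all W)
n=13: W (go to 12, an L position)
n=14: L (options 13(W), 6(W) are all W)
Every move from 14 reaches a W position, so the mover loses.

The second player wins.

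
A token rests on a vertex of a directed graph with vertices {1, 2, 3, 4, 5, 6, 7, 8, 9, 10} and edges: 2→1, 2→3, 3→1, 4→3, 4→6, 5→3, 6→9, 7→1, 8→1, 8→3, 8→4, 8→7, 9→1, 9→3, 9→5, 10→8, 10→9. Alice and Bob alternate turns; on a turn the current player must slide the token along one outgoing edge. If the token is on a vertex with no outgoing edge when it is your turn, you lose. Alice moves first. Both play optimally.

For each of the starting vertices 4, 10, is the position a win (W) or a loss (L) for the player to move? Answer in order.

4: W, 10: L

Work bottom-up. With no move the player to move loses. Otherwise the position is W if at least one move leads to an L position for the opponent, and L if every move leads to a W.
Every edge goes from a vertex to one that appears earlier in the order 1, 3, 5, 9, 6, 4, 7, 2, 8, 10, so processing vertices in that order labels each vertex after all of its successors.
1: no outgoing edge → L
3: can move to 1, which is L ⇒ W
5: the only move is to 3(W), a W ⇒ L
9: can move to 5, which is L ⇒ W
6: the only move is to 9(W), a W ⇒ L
4: can move to 6, which is L ⇒ W
7: can move to 1, which is L ⇒ W
2: can move to 1, which is L ⇒ W
8: can move to 1, which is L ⇒ W
10: moves to 8(W), 9(W); every one is W ⇒ L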